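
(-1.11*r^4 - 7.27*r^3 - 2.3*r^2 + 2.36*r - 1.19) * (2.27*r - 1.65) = -2.5197*r^5 - 14.6714*r^4 + 6.7745*r^3 + 9.1522*r^2 - 6.5953*r + 1.9635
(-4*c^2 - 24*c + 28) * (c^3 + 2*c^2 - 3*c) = -4*c^5 - 32*c^4 - 8*c^3 + 128*c^2 - 84*c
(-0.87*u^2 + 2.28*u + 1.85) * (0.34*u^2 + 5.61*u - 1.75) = -0.2958*u^4 - 4.1055*u^3 + 14.9423*u^2 + 6.3885*u - 3.2375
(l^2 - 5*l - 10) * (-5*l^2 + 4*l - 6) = -5*l^4 + 29*l^3 + 24*l^2 - 10*l + 60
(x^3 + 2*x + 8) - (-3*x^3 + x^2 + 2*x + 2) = 4*x^3 - x^2 + 6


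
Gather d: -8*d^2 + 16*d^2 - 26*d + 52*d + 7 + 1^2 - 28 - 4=8*d^2 + 26*d - 24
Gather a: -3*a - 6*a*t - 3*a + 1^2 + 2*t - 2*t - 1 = a*(-6*t - 6)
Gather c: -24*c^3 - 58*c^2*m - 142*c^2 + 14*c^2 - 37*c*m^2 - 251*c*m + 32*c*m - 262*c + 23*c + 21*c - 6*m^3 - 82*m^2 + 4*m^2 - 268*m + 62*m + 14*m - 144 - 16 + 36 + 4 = -24*c^3 + c^2*(-58*m - 128) + c*(-37*m^2 - 219*m - 218) - 6*m^3 - 78*m^2 - 192*m - 120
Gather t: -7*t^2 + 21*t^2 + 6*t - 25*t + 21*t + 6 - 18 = 14*t^2 + 2*t - 12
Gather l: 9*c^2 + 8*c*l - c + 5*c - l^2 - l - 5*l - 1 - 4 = 9*c^2 + 4*c - l^2 + l*(8*c - 6) - 5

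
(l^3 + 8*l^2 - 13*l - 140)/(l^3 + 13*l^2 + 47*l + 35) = (l - 4)/(l + 1)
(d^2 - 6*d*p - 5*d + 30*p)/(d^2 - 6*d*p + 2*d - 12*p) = (d - 5)/(d + 2)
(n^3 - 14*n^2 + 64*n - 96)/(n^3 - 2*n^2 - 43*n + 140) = (n^2 - 10*n + 24)/(n^2 + 2*n - 35)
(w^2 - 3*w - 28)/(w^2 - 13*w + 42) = (w + 4)/(w - 6)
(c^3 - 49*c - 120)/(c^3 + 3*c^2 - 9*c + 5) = (c^2 - 5*c - 24)/(c^2 - 2*c + 1)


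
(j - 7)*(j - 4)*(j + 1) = j^3 - 10*j^2 + 17*j + 28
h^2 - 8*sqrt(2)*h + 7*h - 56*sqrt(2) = (h + 7)*(h - 8*sqrt(2))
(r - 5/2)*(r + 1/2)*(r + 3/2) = r^3 - r^2/2 - 17*r/4 - 15/8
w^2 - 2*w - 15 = (w - 5)*(w + 3)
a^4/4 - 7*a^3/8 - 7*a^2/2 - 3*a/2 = a*(a/4 + 1/2)*(a - 6)*(a + 1/2)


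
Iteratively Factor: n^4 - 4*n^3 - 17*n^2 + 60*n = (n + 4)*(n^3 - 8*n^2 + 15*n) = n*(n + 4)*(n^2 - 8*n + 15) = n*(n - 5)*(n + 4)*(n - 3)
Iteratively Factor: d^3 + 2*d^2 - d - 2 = (d - 1)*(d^2 + 3*d + 2) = (d - 1)*(d + 1)*(d + 2)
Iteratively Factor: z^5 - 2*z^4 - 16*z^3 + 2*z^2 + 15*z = (z + 1)*(z^4 - 3*z^3 - 13*z^2 + 15*z) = (z + 1)*(z + 3)*(z^3 - 6*z^2 + 5*z) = (z - 1)*(z + 1)*(z + 3)*(z^2 - 5*z) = z*(z - 1)*(z + 1)*(z + 3)*(z - 5)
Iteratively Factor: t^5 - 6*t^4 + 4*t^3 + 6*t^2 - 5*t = (t + 1)*(t^4 - 7*t^3 + 11*t^2 - 5*t) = (t - 5)*(t + 1)*(t^3 - 2*t^2 + t) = t*(t - 5)*(t + 1)*(t^2 - 2*t + 1) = t*(t - 5)*(t - 1)*(t + 1)*(t - 1)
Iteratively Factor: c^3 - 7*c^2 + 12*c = (c - 3)*(c^2 - 4*c) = c*(c - 3)*(c - 4)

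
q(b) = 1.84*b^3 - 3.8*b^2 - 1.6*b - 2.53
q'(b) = 5.52*b^2 - 7.6*b - 1.6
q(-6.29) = -600.71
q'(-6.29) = 264.60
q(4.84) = 109.33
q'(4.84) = 90.93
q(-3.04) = -84.48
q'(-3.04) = 72.52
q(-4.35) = -218.93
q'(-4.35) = 135.91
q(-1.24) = -9.90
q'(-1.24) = 16.31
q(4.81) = 106.62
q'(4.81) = 89.56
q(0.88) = -5.63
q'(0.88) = -4.01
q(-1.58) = -16.75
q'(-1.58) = 24.19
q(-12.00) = -3710.05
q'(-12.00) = 884.48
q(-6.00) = -527.17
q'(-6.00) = 242.72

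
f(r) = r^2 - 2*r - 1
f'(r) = 2*r - 2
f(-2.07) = 7.42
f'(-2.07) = -6.14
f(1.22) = -1.95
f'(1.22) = 0.44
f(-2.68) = 11.54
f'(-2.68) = -7.36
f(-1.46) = 4.05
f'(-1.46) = -4.92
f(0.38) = -1.62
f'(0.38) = -1.24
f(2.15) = -0.68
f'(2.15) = 2.30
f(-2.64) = 11.25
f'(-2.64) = -7.28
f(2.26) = -0.41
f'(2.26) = 2.52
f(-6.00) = 47.00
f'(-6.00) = -14.00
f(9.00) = 62.00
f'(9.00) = 16.00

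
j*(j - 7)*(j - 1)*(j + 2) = j^4 - 6*j^3 - 9*j^2 + 14*j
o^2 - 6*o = o*(o - 6)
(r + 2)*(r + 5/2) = r^2 + 9*r/2 + 5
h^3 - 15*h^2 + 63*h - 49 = (h - 7)^2*(h - 1)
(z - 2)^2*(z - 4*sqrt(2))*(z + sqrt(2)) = z^4 - 3*sqrt(2)*z^3 - 4*z^3 - 4*z^2 + 12*sqrt(2)*z^2 - 12*sqrt(2)*z + 32*z - 32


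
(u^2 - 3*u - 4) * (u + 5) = u^3 + 2*u^2 - 19*u - 20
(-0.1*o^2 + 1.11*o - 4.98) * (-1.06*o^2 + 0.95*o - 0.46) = 0.106*o^4 - 1.2716*o^3 + 6.3793*o^2 - 5.2416*o + 2.2908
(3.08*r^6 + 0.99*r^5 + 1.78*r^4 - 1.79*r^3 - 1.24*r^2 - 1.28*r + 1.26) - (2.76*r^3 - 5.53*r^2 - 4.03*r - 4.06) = 3.08*r^6 + 0.99*r^5 + 1.78*r^4 - 4.55*r^3 + 4.29*r^2 + 2.75*r + 5.32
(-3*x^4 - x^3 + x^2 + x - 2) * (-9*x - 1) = 27*x^5 + 12*x^4 - 8*x^3 - 10*x^2 + 17*x + 2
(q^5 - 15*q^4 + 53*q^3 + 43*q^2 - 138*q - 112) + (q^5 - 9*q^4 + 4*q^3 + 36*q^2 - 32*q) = 2*q^5 - 24*q^4 + 57*q^3 + 79*q^2 - 170*q - 112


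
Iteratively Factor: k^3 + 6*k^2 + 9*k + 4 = (k + 1)*(k^2 + 5*k + 4) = (k + 1)*(k + 4)*(k + 1)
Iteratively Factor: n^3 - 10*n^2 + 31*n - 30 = (n - 5)*(n^2 - 5*n + 6) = (n - 5)*(n - 3)*(n - 2)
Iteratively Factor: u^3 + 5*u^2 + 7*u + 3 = (u + 1)*(u^2 + 4*u + 3) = (u + 1)*(u + 3)*(u + 1)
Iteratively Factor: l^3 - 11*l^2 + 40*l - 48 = (l - 4)*(l^2 - 7*l + 12) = (l - 4)*(l - 3)*(l - 4)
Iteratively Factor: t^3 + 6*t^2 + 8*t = (t + 2)*(t^2 + 4*t) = t*(t + 2)*(t + 4)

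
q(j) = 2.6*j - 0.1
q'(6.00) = 2.60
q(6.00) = 15.50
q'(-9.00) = 2.60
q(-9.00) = -23.50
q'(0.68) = 2.60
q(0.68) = 1.67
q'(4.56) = 2.60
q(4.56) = 11.76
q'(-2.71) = 2.60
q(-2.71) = -7.15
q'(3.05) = 2.60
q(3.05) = 7.83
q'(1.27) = 2.60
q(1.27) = 3.20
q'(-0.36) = 2.60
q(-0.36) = -1.04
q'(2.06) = 2.60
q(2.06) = 5.26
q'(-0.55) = 2.60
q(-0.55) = -1.53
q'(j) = 2.60000000000000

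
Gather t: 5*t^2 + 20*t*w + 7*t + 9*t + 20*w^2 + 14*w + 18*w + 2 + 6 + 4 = 5*t^2 + t*(20*w + 16) + 20*w^2 + 32*w + 12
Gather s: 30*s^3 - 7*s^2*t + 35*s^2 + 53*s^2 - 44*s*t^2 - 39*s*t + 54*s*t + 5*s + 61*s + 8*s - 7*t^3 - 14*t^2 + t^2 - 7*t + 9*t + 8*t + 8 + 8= 30*s^3 + s^2*(88 - 7*t) + s*(-44*t^2 + 15*t + 74) - 7*t^3 - 13*t^2 + 10*t + 16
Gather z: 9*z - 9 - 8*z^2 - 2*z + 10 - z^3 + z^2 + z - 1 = -z^3 - 7*z^2 + 8*z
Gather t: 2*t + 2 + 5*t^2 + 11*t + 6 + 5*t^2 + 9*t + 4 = 10*t^2 + 22*t + 12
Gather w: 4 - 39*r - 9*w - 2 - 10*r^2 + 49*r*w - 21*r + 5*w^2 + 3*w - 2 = -10*r^2 - 60*r + 5*w^2 + w*(49*r - 6)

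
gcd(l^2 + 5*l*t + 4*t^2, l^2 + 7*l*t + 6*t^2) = l + t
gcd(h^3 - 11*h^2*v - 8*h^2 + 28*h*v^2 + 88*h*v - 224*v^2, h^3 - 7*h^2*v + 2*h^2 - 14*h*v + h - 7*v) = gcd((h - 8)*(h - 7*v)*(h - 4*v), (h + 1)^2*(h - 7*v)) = -h + 7*v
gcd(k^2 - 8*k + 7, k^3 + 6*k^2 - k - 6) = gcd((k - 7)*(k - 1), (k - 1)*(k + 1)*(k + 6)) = k - 1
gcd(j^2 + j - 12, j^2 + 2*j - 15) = j - 3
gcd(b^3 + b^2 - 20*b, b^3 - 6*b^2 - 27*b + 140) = b^2 + b - 20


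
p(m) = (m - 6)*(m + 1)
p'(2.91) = 0.82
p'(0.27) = -4.46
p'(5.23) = 5.46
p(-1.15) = 1.07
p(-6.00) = 60.00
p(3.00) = -12.00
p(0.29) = -7.37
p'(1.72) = -1.56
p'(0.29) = -4.42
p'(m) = 2*m - 5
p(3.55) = -11.15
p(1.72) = -11.64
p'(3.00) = 1.00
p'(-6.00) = -17.00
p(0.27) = -7.28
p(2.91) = -12.08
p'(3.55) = 2.10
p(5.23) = -4.80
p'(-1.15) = -7.30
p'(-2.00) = -9.00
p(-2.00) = 8.00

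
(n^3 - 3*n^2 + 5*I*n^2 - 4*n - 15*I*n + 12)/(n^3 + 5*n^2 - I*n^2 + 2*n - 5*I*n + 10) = (n^2 + n*(-3 + 4*I) - 12*I)/(n^2 + n*(5 - 2*I) - 10*I)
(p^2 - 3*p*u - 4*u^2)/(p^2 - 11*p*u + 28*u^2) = (p + u)/(p - 7*u)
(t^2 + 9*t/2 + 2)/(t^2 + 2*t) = (t^2 + 9*t/2 + 2)/(t*(t + 2))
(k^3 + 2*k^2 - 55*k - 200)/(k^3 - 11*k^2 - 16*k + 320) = (k + 5)/(k - 8)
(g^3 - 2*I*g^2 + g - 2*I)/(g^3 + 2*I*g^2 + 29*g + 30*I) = (g^2 - 3*I*g - 2)/(g^2 + I*g + 30)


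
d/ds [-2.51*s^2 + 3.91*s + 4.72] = 3.91 - 5.02*s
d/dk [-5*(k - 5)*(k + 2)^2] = 5*(8 - 3*k)*(k + 2)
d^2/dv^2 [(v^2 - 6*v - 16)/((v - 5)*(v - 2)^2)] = 2*(v^4 - 14*v^3 - 66*v^2 + 958*v - 2204)/(v^7 - 23*v^6 + 219*v^5 - 1117*v^4 + 3296*v^3 - 5640*v^2 + 5200*v - 2000)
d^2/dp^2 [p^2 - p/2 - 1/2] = 2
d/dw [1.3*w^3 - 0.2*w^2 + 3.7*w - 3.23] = 3.9*w^2 - 0.4*w + 3.7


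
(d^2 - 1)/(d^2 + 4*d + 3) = (d - 1)/(d + 3)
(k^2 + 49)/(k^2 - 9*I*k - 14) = (k + 7*I)/(k - 2*I)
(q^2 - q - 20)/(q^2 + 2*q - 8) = (q - 5)/(q - 2)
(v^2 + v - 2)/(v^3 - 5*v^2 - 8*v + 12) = 1/(v - 6)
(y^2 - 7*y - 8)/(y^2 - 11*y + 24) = (y + 1)/(y - 3)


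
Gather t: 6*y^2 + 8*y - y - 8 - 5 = 6*y^2 + 7*y - 13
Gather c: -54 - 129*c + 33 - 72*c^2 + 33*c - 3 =-72*c^2 - 96*c - 24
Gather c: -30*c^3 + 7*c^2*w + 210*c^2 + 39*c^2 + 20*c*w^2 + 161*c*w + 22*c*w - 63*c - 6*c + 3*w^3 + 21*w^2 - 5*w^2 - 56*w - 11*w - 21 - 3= -30*c^3 + c^2*(7*w + 249) + c*(20*w^2 + 183*w - 69) + 3*w^3 + 16*w^2 - 67*w - 24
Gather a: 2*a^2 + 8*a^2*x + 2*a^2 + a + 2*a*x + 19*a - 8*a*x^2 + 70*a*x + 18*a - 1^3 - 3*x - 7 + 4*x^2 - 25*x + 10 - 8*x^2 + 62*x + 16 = a^2*(8*x + 4) + a*(-8*x^2 + 72*x + 38) - 4*x^2 + 34*x + 18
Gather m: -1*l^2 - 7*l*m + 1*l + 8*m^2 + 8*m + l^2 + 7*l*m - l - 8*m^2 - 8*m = 0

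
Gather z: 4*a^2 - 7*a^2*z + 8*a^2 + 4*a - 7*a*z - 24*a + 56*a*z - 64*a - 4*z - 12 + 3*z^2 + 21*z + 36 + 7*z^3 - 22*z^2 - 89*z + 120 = 12*a^2 - 84*a + 7*z^3 - 19*z^2 + z*(-7*a^2 + 49*a - 72) + 144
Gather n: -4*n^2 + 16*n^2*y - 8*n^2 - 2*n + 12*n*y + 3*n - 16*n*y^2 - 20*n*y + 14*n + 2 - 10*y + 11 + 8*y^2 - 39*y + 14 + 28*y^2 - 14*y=n^2*(16*y - 12) + n*(-16*y^2 - 8*y + 15) + 36*y^2 - 63*y + 27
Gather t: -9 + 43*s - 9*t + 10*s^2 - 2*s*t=10*s^2 + 43*s + t*(-2*s - 9) - 9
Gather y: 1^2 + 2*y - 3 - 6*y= -4*y - 2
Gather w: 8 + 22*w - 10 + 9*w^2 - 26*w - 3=9*w^2 - 4*w - 5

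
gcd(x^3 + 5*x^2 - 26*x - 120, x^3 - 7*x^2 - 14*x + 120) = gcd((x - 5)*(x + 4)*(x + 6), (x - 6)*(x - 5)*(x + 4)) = x^2 - x - 20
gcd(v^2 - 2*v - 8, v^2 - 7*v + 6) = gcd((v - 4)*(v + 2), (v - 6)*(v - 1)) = 1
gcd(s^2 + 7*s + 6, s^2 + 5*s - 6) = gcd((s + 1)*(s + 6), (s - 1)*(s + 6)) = s + 6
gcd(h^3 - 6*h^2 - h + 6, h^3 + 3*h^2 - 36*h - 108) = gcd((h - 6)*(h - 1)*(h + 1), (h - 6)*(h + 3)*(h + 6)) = h - 6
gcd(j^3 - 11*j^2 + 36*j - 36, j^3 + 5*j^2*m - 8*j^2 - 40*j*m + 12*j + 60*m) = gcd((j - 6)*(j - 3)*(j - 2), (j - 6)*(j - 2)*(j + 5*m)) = j^2 - 8*j + 12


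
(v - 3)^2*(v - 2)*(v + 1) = v^4 - 7*v^3 + 13*v^2 + 3*v - 18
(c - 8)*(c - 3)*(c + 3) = c^3 - 8*c^2 - 9*c + 72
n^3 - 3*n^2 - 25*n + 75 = (n - 5)*(n - 3)*(n + 5)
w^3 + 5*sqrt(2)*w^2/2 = w^2*(w + 5*sqrt(2)/2)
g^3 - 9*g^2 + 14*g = g*(g - 7)*(g - 2)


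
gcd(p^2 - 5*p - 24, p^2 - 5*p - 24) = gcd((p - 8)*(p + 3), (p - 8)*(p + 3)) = p^2 - 5*p - 24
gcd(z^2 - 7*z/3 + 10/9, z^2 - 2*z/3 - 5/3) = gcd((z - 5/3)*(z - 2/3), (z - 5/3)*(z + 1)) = z - 5/3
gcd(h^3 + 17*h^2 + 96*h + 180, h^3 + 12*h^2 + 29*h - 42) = h + 6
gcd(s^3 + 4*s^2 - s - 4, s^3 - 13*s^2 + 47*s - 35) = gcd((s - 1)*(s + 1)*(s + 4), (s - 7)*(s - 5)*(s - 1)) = s - 1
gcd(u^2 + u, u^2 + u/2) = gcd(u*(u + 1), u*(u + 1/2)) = u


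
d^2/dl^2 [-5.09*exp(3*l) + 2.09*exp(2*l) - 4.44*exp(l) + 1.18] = (-45.81*exp(2*l) + 8.36*exp(l) - 4.44)*exp(l)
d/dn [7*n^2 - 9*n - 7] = 14*n - 9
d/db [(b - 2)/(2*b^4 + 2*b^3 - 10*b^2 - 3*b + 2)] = (2*b^4 + 2*b^3 - 10*b^2 - 3*b - (b - 2)*(8*b^3 + 6*b^2 - 20*b - 3) + 2)/(2*b^4 + 2*b^3 - 10*b^2 - 3*b + 2)^2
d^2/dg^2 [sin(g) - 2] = -sin(g)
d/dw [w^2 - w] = 2*w - 1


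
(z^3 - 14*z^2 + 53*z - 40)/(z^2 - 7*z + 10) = (z^2 - 9*z + 8)/(z - 2)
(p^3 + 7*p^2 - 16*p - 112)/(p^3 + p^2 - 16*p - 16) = (p + 7)/(p + 1)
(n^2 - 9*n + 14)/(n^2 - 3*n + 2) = (n - 7)/(n - 1)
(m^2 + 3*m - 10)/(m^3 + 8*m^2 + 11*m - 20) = (m - 2)/(m^2 + 3*m - 4)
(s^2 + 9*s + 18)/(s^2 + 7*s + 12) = (s + 6)/(s + 4)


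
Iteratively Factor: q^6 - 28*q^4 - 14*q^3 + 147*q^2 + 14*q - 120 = (q - 1)*(q^5 + q^4 - 27*q^3 - 41*q^2 + 106*q + 120) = (q - 1)*(q + 1)*(q^4 - 27*q^2 - 14*q + 120) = (q - 1)*(q + 1)*(q + 4)*(q^3 - 4*q^2 - 11*q + 30) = (q - 1)*(q + 1)*(q + 3)*(q + 4)*(q^2 - 7*q + 10) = (q - 5)*(q - 1)*(q + 1)*(q + 3)*(q + 4)*(q - 2)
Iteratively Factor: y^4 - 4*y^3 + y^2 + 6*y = (y - 3)*(y^3 - y^2 - 2*y) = y*(y - 3)*(y^2 - y - 2) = y*(y - 3)*(y - 2)*(y + 1)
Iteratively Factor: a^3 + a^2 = (a)*(a^2 + a) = a^2*(a + 1)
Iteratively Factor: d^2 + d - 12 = (d + 4)*(d - 3)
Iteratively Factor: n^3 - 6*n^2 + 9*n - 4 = (n - 1)*(n^2 - 5*n + 4) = (n - 1)^2*(n - 4)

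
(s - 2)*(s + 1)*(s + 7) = s^3 + 6*s^2 - 9*s - 14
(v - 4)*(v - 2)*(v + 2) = v^3 - 4*v^2 - 4*v + 16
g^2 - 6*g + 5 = (g - 5)*(g - 1)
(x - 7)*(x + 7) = x^2 - 49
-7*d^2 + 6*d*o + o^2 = (-d + o)*(7*d + o)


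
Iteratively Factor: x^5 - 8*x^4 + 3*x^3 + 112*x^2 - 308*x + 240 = (x + 4)*(x^4 - 12*x^3 + 51*x^2 - 92*x + 60) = (x - 5)*(x + 4)*(x^3 - 7*x^2 + 16*x - 12) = (x - 5)*(x - 3)*(x + 4)*(x^2 - 4*x + 4) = (x - 5)*(x - 3)*(x - 2)*(x + 4)*(x - 2)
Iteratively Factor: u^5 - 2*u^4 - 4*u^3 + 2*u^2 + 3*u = (u)*(u^4 - 2*u^3 - 4*u^2 + 2*u + 3) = u*(u + 1)*(u^3 - 3*u^2 - u + 3) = u*(u + 1)^2*(u^2 - 4*u + 3) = u*(u - 3)*(u + 1)^2*(u - 1)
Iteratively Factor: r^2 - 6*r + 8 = (r - 2)*(r - 4)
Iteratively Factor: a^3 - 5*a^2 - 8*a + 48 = (a + 3)*(a^2 - 8*a + 16) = (a - 4)*(a + 3)*(a - 4)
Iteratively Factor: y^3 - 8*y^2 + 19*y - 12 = (y - 3)*(y^2 - 5*y + 4) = (y - 4)*(y - 3)*(y - 1)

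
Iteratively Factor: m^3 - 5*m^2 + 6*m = (m)*(m^2 - 5*m + 6) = m*(m - 3)*(m - 2)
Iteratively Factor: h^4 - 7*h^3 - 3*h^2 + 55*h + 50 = (h - 5)*(h^3 - 2*h^2 - 13*h - 10) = (h - 5)^2*(h^2 + 3*h + 2) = (h - 5)^2*(h + 1)*(h + 2)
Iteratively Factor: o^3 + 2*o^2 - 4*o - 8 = (o + 2)*(o^2 - 4) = (o + 2)^2*(o - 2)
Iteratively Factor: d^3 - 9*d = (d)*(d^2 - 9) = d*(d - 3)*(d + 3)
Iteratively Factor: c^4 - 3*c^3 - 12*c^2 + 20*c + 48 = (c - 4)*(c^3 + c^2 - 8*c - 12) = (c - 4)*(c - 3)*(c^2 + 4*c + 4) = (c - 4)*(c - 3)*(c + 2)*(c + 2)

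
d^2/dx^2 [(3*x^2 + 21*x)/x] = 0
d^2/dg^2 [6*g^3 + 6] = 36*g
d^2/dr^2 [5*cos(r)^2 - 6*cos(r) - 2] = 6*cos(r) - 10*cos(2*r)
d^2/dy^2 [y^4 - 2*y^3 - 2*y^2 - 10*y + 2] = 12*y^2 - 12*y - 4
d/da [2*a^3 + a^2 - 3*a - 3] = 6*a^2 + 2*a - 3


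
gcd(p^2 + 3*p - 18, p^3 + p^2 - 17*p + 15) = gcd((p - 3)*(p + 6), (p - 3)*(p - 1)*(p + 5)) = p - 3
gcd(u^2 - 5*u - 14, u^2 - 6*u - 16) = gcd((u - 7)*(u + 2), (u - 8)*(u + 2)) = u + 2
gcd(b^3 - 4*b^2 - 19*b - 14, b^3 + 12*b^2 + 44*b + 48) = b + 2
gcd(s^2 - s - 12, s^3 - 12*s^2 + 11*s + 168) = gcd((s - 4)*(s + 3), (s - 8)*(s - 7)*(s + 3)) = s + 3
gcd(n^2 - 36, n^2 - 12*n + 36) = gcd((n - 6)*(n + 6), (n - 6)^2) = n - 6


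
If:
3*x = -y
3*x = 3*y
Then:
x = 0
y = 0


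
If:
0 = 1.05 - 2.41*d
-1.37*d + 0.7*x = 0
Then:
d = 0.44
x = 0.85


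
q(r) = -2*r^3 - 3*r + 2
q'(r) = -6*r^2 - 3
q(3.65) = -106.20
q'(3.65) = -82.94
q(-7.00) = 709.00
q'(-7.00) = -297.00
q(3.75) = -114.72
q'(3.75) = -87.38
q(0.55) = 0.02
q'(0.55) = -4.82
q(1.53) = -9.75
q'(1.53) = -17.05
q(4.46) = -188.81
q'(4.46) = -122.35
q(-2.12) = 27.42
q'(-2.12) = -29.97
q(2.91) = -56.01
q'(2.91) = -53.81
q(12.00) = -3490.00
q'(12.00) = -867.00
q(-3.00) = 65.00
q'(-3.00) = -57.00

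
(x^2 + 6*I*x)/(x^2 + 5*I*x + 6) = x/(x - I)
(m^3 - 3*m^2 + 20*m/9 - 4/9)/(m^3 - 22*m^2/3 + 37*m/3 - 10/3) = (m - 2/3)/(m - 5)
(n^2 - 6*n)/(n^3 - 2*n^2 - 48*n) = (6 - n)/(-n^2 + 2*n + 48)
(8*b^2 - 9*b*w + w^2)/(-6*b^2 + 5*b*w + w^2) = (-8*b + w)/(6*b + w)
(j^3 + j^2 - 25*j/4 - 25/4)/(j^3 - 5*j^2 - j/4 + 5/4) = (4*j^3 + 4*j^2 - 25*j - 25)/(4*j^3 - 20*j^2 - j + 5)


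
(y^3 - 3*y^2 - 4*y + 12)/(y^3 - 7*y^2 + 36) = (y - 2)/(y - 6)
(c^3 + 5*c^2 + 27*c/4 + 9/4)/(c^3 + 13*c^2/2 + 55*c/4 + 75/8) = 2*(2*c^2 + 7*c + 3)/(4*c^2 + 20*c + 25)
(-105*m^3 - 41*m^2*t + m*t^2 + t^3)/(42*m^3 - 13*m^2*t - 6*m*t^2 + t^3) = (5*m + t)/(-2*m + t)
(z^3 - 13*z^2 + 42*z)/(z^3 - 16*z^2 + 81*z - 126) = z/(z - 3)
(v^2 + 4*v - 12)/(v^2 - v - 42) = (v - 2)/(v - 7)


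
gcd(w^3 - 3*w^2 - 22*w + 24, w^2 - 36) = w - 6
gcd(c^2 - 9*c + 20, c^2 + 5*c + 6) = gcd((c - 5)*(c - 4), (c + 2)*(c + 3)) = 1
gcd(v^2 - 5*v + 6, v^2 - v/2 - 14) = 1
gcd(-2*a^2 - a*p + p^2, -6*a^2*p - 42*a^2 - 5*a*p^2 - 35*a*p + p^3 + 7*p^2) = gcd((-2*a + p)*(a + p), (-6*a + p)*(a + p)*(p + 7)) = a + p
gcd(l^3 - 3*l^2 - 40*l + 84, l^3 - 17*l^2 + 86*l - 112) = l^2 - 9*l + 14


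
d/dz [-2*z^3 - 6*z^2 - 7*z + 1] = -6*z^2 - 12*z - 7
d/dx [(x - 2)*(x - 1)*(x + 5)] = 3*x^2 + 4*x - 13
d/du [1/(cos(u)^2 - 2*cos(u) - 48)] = 2*(cos(u) - 1)*sin(u)/(sin(u)^2 + 2*cos(u) + 47)^2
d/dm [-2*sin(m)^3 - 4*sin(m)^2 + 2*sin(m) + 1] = 2*(-3*sin(m)^2 - 4*sin(m) + 1)*cos(m)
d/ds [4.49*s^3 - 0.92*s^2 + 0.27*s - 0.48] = 13.47*s^2 - 1.84*s + 0.27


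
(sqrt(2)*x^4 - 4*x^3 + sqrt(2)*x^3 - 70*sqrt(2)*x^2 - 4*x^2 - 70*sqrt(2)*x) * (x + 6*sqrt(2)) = sqrt(2)*x^5 + sqrt(2)*x^4 + 8*x^4 - 94*sqrt(2)*x^3 + 8*x^3 - 840*x^2 - 94*sqrt(2)*x^2 - 840*x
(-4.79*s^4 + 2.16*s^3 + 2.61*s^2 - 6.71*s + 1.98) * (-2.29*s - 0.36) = 10.9691*s^5 - 3.222*s^4 - 6.7545*s^3 + 14.4263*s^2 - 2.1186*s - 0.7128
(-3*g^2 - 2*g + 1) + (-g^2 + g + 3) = -4*g^2 - g + 4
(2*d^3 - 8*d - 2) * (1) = 2*d^3 - 8*d - 2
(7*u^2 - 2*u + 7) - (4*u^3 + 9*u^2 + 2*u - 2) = -4*u^3 - 2*u^2 - 4*u + 9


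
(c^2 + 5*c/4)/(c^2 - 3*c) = (c + 5/4)/(c - 3)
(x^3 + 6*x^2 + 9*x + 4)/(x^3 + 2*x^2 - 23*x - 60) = (x^2 + 2*x + 1)/(x^2 - 2*x - 15)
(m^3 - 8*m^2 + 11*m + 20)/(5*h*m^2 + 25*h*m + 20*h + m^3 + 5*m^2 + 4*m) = (m^2 - 9*m + 20)/(5*h*m + 20*h + m^2 + 4*m)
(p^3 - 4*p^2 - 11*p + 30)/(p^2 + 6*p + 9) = (p^2 - 7*p + 10)/(p + 3)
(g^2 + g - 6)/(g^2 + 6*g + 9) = (g - 2)/(g + 3)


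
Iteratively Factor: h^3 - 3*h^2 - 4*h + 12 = (h - 3)*(h^2 - 4) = (h - 3)*(h + 2)*(h - 2)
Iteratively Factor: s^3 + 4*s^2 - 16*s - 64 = (s - 4)*(s^2 + 8*s + 16) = (s - 4)*(s + 4)*(s + 4)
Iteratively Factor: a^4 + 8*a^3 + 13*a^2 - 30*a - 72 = (a - 2)*(a^3 + 10*a^2 + 33*a + 36) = (a - 2)*(a + 3)*(a^2 + 7*a + 12) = (a - 2)*(a + 3)^2*(a + 4)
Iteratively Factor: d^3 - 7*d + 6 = (d - 1)*(d^2 + d - 6) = (d - 2)*(d - 1)*(d + 3)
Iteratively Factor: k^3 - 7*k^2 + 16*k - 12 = (k - 2)*(k^2 - 5*k + 6) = (k - 3)*(k - 2)*(k - 2)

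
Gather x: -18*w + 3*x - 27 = -18*w + 3*x - 27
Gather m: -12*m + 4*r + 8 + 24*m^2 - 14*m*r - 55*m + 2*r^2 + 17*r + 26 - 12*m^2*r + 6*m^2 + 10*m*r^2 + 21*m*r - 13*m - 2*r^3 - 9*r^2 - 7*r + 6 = m^2*(30 - 12*r) + m*(10*r^2 + 7*r - 80) - 2*r^3 - 7*r^2 + 14*r + 40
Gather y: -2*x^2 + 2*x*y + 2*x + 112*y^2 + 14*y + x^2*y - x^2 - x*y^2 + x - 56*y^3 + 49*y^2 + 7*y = -3*x^2 + 3*x - 56*y^3 + y^2*(161 - x) + y*(x^2 + 2*x + 21)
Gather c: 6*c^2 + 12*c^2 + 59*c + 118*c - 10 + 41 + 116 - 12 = 18*c^2 + 177*c + 135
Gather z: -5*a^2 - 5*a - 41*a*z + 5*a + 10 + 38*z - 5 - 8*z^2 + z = -5*a^2 - 8*z^2 + z*(39 - 41*a) + 5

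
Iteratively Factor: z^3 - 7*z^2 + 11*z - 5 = (z - 1)*(z^2 - 6*z + 5) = (z - 1)^2*(z - 5)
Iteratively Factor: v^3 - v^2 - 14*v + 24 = (v + 4)*(v^2 - 5*v + 6) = (v - 3)*(v + 4)*(v - 2)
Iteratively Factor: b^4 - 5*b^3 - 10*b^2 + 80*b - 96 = (b - 3)*(b^3 - 2*b^2 - 16*b + 32) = (b - 3)*(b + 4)*(b^2 - 6*b + 8) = (b - 3)*(b - 2)*(b + 4)*(b - 4)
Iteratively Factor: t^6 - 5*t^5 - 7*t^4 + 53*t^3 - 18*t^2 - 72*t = (t)*(t^5 - 5*t^4 - 7*t^3 + 53*t^2 - 18*t - 72) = t*(t - 4)*(t^4 - t^3 - 11*t^2 + 9*t + 18) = t*(t - 4)*(t + 3)*(t^3 - 4*t^2 + t + 6) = t*(t - 4)*(t + 1)*(t + 3)*(t^2 - 5*t + 6) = t*(t - 4)*(t - 2)*(t + 1)*(t + 3)*(t - 3)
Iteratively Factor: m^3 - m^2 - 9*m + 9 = (m + 3)*(m^2 - 4*m + 3) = (m - 3)*(m + 3)*(m - 1)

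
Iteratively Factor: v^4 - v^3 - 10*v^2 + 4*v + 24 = (v + 2)*(v^3 - 3*v^2 - 4*v + 12) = (v + 2)^2*(v^2 - 5*v + 6) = (v - 2)*(v + 2)^2*(v - 3)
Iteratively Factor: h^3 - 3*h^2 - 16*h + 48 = (h - 3)*(h^2 - 16) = (h - 4)*(h - 3)*(h + 4)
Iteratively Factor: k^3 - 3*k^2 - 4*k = (k)*(k^2 - 3*k - 4) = k*(k - 4)*(k + 1)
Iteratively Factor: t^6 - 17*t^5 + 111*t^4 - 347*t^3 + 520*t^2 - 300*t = (t - 3)*(t^5 - 14*t^4 + 69*t^3 - 140*t^2 + 100*t) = (t - 3)*(t - 2)*(t^4 - 12*t^3 + 45*t^2 - 50*t) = (t - 3)*(t - 2)^2*(t^3 - 10*t^2 + 25*t) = (t - 5)*(t - 3)*(t - 2)^2*(t^2 - 5*t) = t*(t - 5)*(t - 3)*(t - 2)^2*(t - 5)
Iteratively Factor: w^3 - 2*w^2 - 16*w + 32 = (w + 4)*(w^2 - 6*w + 8) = (w - 2)*(w + 4)*(w - 4)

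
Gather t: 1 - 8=-7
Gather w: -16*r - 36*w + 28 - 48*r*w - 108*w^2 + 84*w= -16*r - 108*w^2 + w*(48 - 48*r) + 28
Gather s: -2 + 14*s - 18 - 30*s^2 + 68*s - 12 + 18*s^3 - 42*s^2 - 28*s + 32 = 18*s^3 - 72*s^2 + 54*s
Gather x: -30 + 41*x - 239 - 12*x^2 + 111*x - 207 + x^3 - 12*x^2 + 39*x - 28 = x^3 - 24*x^2 + 191*x - 504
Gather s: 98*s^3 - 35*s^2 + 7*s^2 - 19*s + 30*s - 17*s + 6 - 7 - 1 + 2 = 98*s^3 - 28*s^2 - 6*s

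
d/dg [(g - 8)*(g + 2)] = 2*g - 6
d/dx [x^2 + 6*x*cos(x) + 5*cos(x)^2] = -6*x*sin(x) + 2*x - 5*sin(2*x) + 6*cos(x)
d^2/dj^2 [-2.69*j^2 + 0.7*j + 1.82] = -5.38000000000000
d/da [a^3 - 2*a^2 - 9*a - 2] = 3*a^2 - 4*a - 9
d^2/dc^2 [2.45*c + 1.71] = 0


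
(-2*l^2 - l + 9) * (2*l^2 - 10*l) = -4*l^4 + 18*l^3 + 28*l^2 - 90*l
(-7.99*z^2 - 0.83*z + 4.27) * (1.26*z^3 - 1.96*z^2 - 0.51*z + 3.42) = -10.0674*z^5 + 14.6146*z^4 + 11.0819*z^3 - 35.2717*z^2 - 5.0163*z + 14.6034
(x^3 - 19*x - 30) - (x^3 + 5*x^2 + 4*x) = -5*x^2 - 23*x - 30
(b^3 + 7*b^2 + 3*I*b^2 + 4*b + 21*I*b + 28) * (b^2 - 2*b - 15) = b^5 + 5*b^4 + 3*I*b^4 - 25*b^3 + 15*I*b^3 - 85*b^2 - 87*I*b^2 - 116*b - 315*I*b - 420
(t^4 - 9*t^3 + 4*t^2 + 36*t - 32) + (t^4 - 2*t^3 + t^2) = 2*t^4 - 11*t^3 + 5*t^2 + 36*t - 32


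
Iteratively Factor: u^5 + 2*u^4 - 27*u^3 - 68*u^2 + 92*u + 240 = (u + 4)*(u^4 - 2*u^3 - 19*u^2 + 8*u + 60) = (u - 2)*(u + 4)*(u^3 - 19*u - 30) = (u - 5)*(u - 2)*(u + 4)*(u^2 + 5*u + 6) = (u - 5)*(u - 2)*(u + 2)*(u + 4)*(u + 3)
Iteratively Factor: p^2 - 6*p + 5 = (p - 5)*(p - 1)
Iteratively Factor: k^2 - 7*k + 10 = (k - 2)*(k - 5)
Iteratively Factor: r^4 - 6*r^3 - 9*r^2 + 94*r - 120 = (r - 3)*(r^3 - 3*r^2 - 18*r + 40) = (r - 3)*(r - 2)*(r^2 - r - 20) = (r - 5)*(r - 3)*(r - 2)*(r + 4)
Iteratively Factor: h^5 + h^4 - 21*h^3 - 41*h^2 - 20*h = (h + 1)*(h^4 - 21*h^2 - 20*h) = (h - 5)*(h + 1)*(h^3 + 5*h^2 + 4*h) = h*(h - 5)*(h + 1)*(h^2 + 5*h + 4) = h*(h - 5)*(h + 1)*(h + 4)*(h + 1)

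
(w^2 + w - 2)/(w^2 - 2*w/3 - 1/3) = 3*(w + 2)/(3*w + 1)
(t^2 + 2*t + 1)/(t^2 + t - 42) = (t^2 + 2*t + 1)/(t^2 + t - 42)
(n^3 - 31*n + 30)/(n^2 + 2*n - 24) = (n^2 - 6*n + 5)/(n - 4)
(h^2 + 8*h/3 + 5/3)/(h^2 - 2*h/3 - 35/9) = 3*(h + 1)/(3*h - 7)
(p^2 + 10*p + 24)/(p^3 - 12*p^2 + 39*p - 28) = (p^2 + 10*p + 24)/(p^3 - 12*p^2 + 39*p - 28)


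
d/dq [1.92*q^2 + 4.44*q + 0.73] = 3.84*q + 4.44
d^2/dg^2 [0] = 0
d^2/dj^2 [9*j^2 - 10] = 18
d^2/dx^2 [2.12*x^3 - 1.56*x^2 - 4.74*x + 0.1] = 12.72*x - 3.12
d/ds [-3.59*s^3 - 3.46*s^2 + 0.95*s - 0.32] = -10.77*s^2 - 6.92*s + 0.95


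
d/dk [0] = 0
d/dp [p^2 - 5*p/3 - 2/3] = 2*p - 5/3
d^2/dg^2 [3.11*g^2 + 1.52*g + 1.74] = 6.22000000000000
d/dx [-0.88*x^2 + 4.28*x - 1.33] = 4.28 - 1.76*x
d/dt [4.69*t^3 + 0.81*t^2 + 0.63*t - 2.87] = 14.07*t^2 + 1.62*t + 0.63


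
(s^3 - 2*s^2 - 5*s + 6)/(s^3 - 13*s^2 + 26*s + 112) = (s^2 - 4*s + 3)/(s^2 - 15*s + 56)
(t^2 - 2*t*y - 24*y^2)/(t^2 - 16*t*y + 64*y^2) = (t^2 - 2*t*y - 24*y^2)/(t^2 - 16*t*y + 64*y^2)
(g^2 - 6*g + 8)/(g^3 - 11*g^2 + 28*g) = (g - 2)/(g*(g - 7))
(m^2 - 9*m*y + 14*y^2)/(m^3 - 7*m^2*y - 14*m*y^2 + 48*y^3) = (-m + 7*y)/(-m^2 + 5*m*y + 24*y^2)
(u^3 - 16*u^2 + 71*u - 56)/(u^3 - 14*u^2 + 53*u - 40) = (u - 7)/(u - 5)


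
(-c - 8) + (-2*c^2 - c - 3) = -2*c^2 - 2*c - 11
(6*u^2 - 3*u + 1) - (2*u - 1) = 6*u^2 - 5*u + 2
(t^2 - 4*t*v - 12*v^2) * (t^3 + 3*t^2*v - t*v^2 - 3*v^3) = t^5 - t^4*v - 25*t^3*v^2 - 35*t^2*v^3 + 24*t*v^4 + 36*v^5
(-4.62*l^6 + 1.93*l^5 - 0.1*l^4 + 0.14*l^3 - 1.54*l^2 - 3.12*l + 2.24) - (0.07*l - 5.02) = -4.62*l^6 + 1.93*l^5 - 0.1*l^4 + 0.14*l^3 - 1.54*l^2 - 3.19*l + 7.26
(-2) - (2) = -4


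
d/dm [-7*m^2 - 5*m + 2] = -14*m - 5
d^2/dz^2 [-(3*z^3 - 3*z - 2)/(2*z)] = -3 + 2/z^3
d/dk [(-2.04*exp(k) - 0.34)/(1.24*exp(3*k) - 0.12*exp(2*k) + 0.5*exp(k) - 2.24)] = (5.0592*exp(3*k) + 1.02*exp(2*k) - 0.0816*exp(k) + 4.7396)*exp(k)/(1.5376*exp(6*k) - 0.2976*exp(5*k) + 1.2544*exp(4*k) - 5.6752*exp(3*k) + 0.7876*exp(2*k) - 2.24*exp(k) + 5.0176)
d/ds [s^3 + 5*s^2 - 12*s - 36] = 3*s^2 + 10*s - 12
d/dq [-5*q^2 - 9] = -10*q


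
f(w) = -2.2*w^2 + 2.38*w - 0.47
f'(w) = 2.38 - 4.4*w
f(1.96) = -4.26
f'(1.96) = -6.24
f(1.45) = -1.64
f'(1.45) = -4.00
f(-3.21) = -30.78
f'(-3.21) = 16.50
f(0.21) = -0.07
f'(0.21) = 1.46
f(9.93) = -193.77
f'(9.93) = -41.31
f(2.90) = -12.07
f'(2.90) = -10.38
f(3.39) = -17.68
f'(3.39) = -12.54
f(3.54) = -19.61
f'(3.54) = -13.20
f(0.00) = -0.47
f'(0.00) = 2.38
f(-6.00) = -93.95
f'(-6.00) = 28.78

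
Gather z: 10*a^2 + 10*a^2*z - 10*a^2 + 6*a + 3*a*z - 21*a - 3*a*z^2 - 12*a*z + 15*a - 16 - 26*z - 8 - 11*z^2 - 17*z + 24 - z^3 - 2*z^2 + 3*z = -z^3 + z^2*(-3*a - 13) + z*(10*a^2 - 9*a - 40)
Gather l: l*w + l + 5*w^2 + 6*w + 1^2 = l*(w + 1) + 5*w^2 + 6*w + 1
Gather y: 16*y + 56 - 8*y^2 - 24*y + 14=-8*y^2 - 8*y + 70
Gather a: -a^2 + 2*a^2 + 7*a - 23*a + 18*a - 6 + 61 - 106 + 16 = a^2 + 2*a - 35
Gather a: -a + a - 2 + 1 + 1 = 0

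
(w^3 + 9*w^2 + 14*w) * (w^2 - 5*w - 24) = w^5 + 4*w^4 - 55*w^3 - 286*w^2 - 336*w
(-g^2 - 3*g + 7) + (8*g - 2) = -g^2 + 5*g + 5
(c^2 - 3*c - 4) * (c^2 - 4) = c^4 - 3*c^3 - 8*c^2 + 12*c + 16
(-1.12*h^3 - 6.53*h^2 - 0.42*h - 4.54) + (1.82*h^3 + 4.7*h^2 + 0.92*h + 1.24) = 0.7*h^3 - 1.83*h^2 + 0.5*h - 3.3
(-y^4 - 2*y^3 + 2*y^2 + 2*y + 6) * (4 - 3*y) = 3*y^5 + 2*y^4 - 14*y^3 + 2*y^2 - 10*y + 24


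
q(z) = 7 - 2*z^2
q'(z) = -4*z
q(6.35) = -73.64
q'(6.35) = -25.40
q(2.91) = -9.94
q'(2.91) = -11.64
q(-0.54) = 6.42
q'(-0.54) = 2.16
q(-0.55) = 6.40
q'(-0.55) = 2.20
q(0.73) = 5.93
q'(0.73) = -2.92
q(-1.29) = 3.67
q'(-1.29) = 5.16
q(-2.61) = -6.62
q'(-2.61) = 10.44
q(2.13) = -2.07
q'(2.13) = -8.52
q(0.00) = 7.00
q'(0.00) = 0.00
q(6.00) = -65.00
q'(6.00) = -24.00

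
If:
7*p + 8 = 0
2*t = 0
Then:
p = -8/7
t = 0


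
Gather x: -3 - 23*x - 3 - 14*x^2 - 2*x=-14*x^2 - 25*x - 6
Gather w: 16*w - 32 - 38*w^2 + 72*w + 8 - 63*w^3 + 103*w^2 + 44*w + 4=-63*w^3 + 65*w^2 + 132*w - 20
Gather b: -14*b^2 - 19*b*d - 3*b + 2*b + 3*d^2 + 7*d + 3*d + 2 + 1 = -14*b^2 + b*(-19*d - 1) + 3*d^2 + 10*d + 3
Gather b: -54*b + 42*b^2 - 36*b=42*b^2 - 90*b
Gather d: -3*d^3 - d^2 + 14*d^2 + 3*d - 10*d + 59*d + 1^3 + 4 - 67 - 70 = -3*d^3 + 13*d^2 + 52*d - 132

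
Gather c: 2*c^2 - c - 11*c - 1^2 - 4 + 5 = 2*c^2 - 12*c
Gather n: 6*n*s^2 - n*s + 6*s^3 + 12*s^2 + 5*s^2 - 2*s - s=n*(6*s^2 - s) + 6*s^3 + 17*s^2 - 3*s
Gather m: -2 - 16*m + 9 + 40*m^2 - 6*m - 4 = 40*m^2 - 22*m + 3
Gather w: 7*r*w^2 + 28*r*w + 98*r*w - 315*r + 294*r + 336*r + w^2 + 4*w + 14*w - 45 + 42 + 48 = 315*r + w^2*(7*r + 1) + w*(126*r + 18) + 45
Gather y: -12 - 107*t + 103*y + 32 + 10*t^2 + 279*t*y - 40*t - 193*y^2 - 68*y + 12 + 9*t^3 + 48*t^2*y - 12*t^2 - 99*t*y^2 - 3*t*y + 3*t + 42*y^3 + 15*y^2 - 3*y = 9*t^3 - 2*t^2 - 144*t + 42*y^3 + y^2*(-99*t - 178) + y*(48*t^2 + 276*t + 32) + 32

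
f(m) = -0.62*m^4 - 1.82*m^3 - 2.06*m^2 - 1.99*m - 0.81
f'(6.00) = -758.95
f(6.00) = -1283.55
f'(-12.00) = 3546.65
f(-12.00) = -9984.93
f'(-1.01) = -0.84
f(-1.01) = 0.33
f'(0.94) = -12.75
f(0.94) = -6.50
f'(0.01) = -2.03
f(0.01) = -0.83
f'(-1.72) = 1.56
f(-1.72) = 0.35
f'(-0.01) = -1.95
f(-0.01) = -0.79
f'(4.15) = -290.38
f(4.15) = -358.53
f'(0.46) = -5.28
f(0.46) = -2.37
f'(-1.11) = -0.75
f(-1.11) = 0.41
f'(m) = -2.48*m^3 - 5.46*m^2 - 4.12*m - 1.99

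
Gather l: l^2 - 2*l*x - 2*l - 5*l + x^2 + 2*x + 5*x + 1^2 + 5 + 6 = l^2 + l*(-2*x - 7) + x^2 + 7*x + 12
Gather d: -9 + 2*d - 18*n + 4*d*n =d*(4*n + 2) - 18*n - 9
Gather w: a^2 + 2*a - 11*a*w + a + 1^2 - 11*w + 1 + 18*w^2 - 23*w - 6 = a^2 + 3*a + 18*w^2 + w*(-11*a - 34) - 4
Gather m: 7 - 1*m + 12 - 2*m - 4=15 - 3*m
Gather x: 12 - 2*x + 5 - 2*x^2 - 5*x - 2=-2*x^2 - 7*x + 15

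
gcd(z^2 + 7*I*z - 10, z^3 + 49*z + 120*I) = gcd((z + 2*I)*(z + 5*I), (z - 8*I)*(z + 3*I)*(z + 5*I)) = z + 5*I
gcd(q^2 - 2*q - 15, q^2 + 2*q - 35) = q - 5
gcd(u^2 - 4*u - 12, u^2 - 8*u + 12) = u - 6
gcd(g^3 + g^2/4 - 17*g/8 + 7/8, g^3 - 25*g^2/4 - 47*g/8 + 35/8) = g - 1/2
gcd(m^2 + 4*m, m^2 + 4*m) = m^2 + 4*m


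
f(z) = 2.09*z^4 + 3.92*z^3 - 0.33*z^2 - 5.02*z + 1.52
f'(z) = 8.36*z^3 + 11.76*z^2 - 0.66*z - 5.02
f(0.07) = 1.17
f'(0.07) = -5.01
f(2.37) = 105.89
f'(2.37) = 170.76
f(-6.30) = 2332.23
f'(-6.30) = -1624.50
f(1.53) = 18.56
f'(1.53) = 51.44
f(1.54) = 19.08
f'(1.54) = 52.39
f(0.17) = 0.68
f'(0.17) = -4.75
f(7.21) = 7065.31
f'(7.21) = 3734.93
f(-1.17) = 4.58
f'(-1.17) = -1.54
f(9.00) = 16499.78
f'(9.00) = 7036.04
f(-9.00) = 10874.78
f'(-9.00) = -5140.96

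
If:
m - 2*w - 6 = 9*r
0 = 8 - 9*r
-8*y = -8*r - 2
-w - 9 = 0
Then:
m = -4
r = 8/9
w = -9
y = 41/36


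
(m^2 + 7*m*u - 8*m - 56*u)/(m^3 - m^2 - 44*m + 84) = (m^2 + 7*m*u - 8*m - 56*u)/(m^3 - m^2 - 44*m + 84)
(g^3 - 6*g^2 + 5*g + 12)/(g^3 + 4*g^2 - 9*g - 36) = (g^2 - 3*g - 4)/(g^2 + 7*g + 12)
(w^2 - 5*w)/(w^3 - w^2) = (w - 5)/(w*(w - 1))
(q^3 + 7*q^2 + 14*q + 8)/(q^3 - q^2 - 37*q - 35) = (q^2 + 6*q + 8)/(q^2 - 2*q - 35)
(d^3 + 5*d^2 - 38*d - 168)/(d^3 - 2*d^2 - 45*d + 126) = (d + 4)/(d - 3)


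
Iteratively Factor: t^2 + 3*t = (t)*(t + 3)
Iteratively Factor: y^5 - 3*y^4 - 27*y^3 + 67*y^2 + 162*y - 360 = (y + 3)*(y^4 - 6*y^3 - 9*y^2 + 94*y - 120) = (y - 5)*(y + 3)*(y^3 - y^2 - 14*y + 24) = (y - 5)*(y - 2)*(y + 3)*(y^2 + y - 12) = (y - 5)*(y - 3)*(y - 2)*(y + 3)*(y + 4)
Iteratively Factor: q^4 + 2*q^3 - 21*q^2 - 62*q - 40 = (q + 4)*(q^3 - 2*q^2 - 13*q - 10) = (q + 2)*(q + 4)*(q^2 - 4*q - 5) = (q + 1)*(q + 2)*(q + 4)*(q - 5)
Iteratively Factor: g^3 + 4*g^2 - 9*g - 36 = (g + 3)*(g^2 + g - 12) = (g - 3)*(g + 3)*(g + 4)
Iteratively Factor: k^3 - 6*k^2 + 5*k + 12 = (k + 1)*(k^2 - 7*k + 12) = (k - 4)*(k + 1)*(k - 3)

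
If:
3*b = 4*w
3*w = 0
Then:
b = 0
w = 0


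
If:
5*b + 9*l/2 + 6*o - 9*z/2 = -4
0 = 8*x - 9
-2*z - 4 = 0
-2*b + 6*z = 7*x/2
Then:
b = -255/32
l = 859/144 - 4*o/3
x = 9/8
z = -2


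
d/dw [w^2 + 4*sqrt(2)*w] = 2*w + 4*sqrt(2)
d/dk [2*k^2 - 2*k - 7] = 4*k - 2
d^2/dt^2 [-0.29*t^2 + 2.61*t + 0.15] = -0.580000000000000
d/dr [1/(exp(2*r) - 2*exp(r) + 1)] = 2*(1 - exp(r))*exp(r)/(exp(2*r) - 2*exp(r) + 1)^2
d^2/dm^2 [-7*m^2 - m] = -14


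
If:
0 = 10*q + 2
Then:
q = -1/5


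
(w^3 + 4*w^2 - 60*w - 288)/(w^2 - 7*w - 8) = (w^2 + 12*w + 36)/(w + 1)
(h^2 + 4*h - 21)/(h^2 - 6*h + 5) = (h^2 + 4*h - 21)/(h^2 - 6*h + 5)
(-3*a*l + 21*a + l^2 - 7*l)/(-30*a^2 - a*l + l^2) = (3*a*l - 21*a - l^2 + 7*l)/(30*a^2 + a*l - l^2)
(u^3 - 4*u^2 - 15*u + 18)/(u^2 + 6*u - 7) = (u^2 - 3*u - 18)/(u + 7)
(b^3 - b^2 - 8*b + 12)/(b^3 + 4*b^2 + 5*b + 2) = (b^3 - b^2 - 8*b + 12)/(b^3 + 4*b^2 + 5*b + 2)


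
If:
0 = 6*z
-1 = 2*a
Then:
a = -1/2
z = 0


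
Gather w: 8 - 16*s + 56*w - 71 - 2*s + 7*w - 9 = -18*s + 63*w - 72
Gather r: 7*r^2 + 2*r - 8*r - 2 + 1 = 7*r^2 - 6*r - 1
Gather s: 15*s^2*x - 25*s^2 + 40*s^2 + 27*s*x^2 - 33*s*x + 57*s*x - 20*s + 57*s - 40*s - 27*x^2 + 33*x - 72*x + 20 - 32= s^2*(15*x + 15) + s*(27*x^2 + 24*x - 3) - 27*x^2 - 39*x - 12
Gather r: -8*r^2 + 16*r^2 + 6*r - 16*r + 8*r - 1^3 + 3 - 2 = 8*r^2 - 2*r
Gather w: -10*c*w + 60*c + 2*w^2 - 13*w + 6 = 60*c + 2*w^2 + w*(-10*c - 13) + 6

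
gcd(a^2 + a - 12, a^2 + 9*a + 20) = a + 4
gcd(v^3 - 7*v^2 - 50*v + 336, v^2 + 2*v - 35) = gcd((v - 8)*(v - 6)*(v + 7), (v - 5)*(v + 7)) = v + 7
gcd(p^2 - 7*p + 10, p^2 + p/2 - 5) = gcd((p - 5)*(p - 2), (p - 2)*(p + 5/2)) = p - 2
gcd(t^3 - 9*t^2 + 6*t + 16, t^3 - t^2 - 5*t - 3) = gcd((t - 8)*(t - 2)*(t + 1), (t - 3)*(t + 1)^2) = t + 1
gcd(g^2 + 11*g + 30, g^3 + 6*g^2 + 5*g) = g + 5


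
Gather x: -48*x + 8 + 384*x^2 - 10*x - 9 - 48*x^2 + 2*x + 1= 336*x^2 - 56*x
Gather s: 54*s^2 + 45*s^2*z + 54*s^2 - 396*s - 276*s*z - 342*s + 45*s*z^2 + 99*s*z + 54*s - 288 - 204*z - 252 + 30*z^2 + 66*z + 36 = s^2*(45*z + 108) + s*(45*z^2 - 177*z - 684) + 30*z^2 - 138*z - 504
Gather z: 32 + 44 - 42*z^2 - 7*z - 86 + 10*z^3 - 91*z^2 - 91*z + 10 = 10*z^3 - 133*z^2 - 98*z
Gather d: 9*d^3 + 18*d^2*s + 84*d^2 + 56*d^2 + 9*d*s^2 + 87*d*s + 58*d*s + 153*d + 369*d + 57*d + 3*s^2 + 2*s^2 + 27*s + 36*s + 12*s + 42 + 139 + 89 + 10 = 9*d^3 + d^2*(18*s + 140) + d*(9*s^2 + 145*s + 579) + 5*s^2 + 75*s + 280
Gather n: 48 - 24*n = 48 - 24*n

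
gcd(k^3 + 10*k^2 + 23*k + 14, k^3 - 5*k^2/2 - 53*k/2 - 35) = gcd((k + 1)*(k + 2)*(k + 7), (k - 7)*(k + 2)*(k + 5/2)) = k + 2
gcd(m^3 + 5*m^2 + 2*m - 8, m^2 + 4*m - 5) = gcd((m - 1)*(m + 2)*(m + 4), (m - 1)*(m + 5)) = m - 1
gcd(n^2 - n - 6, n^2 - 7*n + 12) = n - 3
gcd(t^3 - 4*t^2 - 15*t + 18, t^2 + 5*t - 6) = t - 1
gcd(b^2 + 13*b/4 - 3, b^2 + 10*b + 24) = b + 4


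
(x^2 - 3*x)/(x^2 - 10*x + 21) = x/(x - 7)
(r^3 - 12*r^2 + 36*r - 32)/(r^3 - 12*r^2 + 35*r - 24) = (r^2 - 4*r + 4)/(r^2 - 4*r + 3)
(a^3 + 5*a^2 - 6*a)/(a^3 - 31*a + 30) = a/(a - 5)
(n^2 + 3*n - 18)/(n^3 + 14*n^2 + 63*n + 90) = (n - 3)/(n^2 + 8*n + 15)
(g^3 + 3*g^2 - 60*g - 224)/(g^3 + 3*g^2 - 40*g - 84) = (g^2 - 4*g - 32)/(g^2 - 4*g - 12)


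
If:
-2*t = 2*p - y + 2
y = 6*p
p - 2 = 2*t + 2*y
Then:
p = 0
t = -1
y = 0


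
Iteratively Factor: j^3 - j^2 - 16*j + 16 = (j - 4)*(j^2 + 3*j - 4) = (j - 4)*(j + 4)*(j - 1)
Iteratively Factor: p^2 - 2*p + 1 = (p - 1)*(p - 1)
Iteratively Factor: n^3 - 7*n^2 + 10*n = (n - 5)*(n^2 - 2*n) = (n - 5)*(n - 2)*(n)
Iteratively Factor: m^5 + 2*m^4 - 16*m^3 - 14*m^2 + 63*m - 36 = (m + 4)*(m^4 - 2*m^3 - 8*m^2 + 18*m - 9) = (m - 1)*(m + 4)*(m^3 - m^2 - 9*m + 9) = (m - 1)*(m + 3)*(m + 4)*(m^2 - 4*m + 3) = (m - 1)^2*(m + 3)*(m + 4)*(m - 3)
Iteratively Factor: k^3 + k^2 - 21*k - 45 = (k + 3)*(k^2 - 2*k - 15) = (k - 5)*(k + 3)*(k + 3)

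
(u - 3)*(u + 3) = u^2 - 9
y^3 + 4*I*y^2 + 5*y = y*(y - I)*(y + 5*I)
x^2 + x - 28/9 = (x - 4/3)*(x + 7/3)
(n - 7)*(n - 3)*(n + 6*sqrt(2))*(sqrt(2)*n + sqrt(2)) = sqrt(2)*n^4 - 9*sqrt(2)*n^3 + 12*n^3 - 108*n^2 + 11*sqrt(2)*n^2 + 21*sqrt(2)*n + 132*n + 252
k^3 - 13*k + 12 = (k - 3)*(k - 1)*(k + 4)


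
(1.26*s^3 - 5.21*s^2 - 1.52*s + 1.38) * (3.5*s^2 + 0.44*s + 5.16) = 4.41*s^5 - 17.6806*s^4 - 1.1108*s^3 - 22.7224*s^2 - 7.236*s + 7.1208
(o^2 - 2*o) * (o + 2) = o^3 - 4*o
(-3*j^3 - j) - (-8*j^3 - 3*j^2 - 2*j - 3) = 5*j^3 + 3*j^2 + j + 3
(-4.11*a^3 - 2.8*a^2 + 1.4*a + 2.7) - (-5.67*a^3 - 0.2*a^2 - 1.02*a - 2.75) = 1.56*a^3 - 2.6*a^2 + 2.42*a + 5.45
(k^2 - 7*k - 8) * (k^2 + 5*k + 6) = k^4 - 2*k^3 - 37*k^2 - 82*k - 48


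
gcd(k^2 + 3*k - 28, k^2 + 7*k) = k + 7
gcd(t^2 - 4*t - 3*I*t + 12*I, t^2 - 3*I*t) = t - 3*I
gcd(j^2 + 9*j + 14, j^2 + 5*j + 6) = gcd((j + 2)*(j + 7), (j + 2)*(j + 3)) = j + 2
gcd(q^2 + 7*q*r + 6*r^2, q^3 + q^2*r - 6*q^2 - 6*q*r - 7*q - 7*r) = q + r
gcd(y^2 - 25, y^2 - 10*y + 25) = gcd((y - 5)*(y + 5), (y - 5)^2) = y - 5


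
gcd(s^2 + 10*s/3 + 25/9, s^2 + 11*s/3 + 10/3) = s + 5/3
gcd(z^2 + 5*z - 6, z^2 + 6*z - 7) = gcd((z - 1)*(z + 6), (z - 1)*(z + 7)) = z - 1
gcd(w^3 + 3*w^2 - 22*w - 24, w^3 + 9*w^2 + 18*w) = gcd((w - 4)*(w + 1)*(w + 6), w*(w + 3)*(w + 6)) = w + 6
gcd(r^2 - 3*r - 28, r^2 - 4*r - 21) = r - 7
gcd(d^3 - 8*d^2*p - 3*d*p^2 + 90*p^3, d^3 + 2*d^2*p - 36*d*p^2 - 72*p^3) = -d + 6*p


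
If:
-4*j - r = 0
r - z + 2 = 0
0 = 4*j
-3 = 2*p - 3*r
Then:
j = 0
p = -3/2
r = 0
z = 2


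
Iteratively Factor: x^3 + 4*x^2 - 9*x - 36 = (x + 3)*(x^2 + x - 12) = (x - 3)*(x + 3)*(x + 4)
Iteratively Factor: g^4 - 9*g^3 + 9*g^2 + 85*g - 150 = (g - 5)*(g^3 - 4*g^2 - 11*g + 30) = (g - 5)*(g - 2)*(g^2 - 2*g - 15) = (g - 5)*(g - 2)*(g + 3)*(g - 5)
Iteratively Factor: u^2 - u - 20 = (u - 5)*(u + 4)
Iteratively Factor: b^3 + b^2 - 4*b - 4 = (b - 2)*(b^2 + 3*b + 2) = (b - 2)*(b + 1)*(b + 2)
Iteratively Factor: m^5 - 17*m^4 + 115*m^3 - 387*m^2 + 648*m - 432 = (m - 4)*(m^4 - 13*m^3 + 63*m^2 - 135*m + 108) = (m - 4)*(m - 3)*(m^3 - 10*m^2 + 33*m - 36) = (m - 4)^2*(m - 3)*(m^2 - 6*m + 9) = (m - 4)^2*(m - 3)^2*(m - 3)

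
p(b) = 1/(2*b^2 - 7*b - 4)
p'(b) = (7 - 4*b)/(2*b^2 - 7*b - 4)^2 = (7 - 4*b)/(-2*b^2 + 7*b + 4)^2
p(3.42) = -0.22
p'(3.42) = -0.32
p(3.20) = -0.17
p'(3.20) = -0.17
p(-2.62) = 0.04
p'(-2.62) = 0.02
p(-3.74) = 0.02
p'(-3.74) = 0.01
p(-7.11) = 0.01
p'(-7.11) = 0.00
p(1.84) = -0.10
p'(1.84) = -0.00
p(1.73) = -0.10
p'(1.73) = 0.00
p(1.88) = -0.10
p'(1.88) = -0.01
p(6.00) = 0.04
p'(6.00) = -0.03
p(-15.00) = 0.00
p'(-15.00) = 0.00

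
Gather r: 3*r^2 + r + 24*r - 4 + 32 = 3*r^2 + 25*r + 28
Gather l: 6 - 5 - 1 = 0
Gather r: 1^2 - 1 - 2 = -2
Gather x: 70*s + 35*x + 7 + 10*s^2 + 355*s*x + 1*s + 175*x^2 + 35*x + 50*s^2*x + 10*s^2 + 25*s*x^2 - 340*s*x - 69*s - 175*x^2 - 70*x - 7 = 20*s^2 + 25*s*x^2 + 2*s + x*(50*s^2 + 15*s)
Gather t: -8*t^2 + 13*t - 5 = -8*t^2 + 13*t - 5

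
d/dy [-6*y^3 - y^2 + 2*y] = -18*y^2 - 2*y + 2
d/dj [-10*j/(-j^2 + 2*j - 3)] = 10*(3 - j^2)/(j^4 - 4*j^3 + 10*j^2 - 12*j + 9)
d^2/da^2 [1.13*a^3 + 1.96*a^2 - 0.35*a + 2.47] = 6.78*a + 3.92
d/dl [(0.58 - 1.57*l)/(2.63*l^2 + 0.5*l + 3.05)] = (4.1291*l^2 - 3.0508*l - 5.0785)/(6.9169*l^4 + 2.63*l^3 + 16.293*l^2 + 3.05*l + 9.3025)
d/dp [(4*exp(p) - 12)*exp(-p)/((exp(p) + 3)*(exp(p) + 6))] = 8*(-exp(3*p) + 27*exp(p) + 27)*exp(-p)/(exp(4*p) + 18*exp(3*p) + 117*exp(2*p) + 324*exp(p) + 324)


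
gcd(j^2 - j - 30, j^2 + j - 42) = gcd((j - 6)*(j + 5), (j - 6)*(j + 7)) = j - 6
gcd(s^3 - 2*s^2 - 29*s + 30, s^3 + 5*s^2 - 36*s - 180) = s^2 - s - 30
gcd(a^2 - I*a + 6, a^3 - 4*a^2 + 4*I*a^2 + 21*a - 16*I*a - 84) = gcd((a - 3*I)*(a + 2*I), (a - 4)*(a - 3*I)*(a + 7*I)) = a - 3*I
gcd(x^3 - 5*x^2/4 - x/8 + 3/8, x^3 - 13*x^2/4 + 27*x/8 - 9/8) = x^2 - 7*x/4 + 3/4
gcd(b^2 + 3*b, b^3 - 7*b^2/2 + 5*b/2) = b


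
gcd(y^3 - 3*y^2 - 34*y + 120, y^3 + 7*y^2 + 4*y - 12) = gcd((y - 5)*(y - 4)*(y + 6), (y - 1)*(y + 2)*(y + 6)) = y + 6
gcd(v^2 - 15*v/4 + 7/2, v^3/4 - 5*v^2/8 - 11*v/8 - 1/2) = 1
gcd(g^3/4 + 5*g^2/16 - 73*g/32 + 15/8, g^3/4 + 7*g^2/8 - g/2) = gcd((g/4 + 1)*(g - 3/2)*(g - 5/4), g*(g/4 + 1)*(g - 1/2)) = g + 4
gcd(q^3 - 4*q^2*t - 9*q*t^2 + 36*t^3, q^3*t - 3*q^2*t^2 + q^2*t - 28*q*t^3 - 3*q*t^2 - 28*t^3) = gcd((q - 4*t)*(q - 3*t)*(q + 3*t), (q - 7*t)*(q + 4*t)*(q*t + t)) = 1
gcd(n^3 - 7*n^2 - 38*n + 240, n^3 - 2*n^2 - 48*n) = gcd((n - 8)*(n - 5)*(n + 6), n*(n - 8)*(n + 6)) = n^2 - 2*n - 48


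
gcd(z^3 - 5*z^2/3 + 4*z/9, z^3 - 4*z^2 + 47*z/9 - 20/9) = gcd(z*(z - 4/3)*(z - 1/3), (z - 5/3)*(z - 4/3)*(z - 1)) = z - 4/3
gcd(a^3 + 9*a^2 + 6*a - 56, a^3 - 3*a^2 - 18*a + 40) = a^2 + 2*a - 8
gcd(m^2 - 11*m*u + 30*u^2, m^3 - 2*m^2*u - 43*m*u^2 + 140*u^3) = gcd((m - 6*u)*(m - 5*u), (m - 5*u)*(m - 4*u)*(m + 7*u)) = -m + 5*u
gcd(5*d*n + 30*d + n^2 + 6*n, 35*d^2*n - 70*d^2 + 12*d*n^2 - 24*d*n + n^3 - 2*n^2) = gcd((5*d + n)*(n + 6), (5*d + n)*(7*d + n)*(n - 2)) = 5*d + n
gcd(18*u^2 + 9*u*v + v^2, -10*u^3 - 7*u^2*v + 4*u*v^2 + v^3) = 1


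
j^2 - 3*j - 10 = (j - 5)*(j + 2)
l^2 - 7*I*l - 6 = (l - 6*I)*(l - I)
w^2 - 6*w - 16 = (w - 8)*(w + 2)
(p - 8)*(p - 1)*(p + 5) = p^3 - 4*p^2 - 37*p + 40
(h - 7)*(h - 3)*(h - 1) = h^3 - 11*h^2 + 31*h - 21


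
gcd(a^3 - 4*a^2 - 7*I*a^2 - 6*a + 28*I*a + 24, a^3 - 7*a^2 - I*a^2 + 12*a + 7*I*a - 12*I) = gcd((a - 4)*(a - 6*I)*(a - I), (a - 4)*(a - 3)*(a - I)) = a^2 + a*(-4 - I) + 4*I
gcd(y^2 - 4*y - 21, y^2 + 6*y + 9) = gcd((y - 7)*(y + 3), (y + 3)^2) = y + 3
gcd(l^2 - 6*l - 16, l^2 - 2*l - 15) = 1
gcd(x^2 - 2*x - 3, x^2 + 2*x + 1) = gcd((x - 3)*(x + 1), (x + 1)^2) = x + 1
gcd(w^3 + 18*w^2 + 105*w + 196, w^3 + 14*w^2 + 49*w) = w^2 + 14*w + 49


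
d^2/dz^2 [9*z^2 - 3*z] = 18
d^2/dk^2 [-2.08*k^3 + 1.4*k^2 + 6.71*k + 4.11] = 2.8 - 12.48*k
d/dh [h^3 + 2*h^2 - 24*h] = 3*h^2 + 4*h - 24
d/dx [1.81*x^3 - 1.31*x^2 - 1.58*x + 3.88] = 5.43*x^2 - 2.62*x - 1.58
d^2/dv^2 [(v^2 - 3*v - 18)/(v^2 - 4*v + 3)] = 2*(v^3 - 63*v^2 + 243*v - 261)/(v^6 - 12*v^5 + 57*v^4 - 136*v^3 + 171*v^2 - 108*v + 27)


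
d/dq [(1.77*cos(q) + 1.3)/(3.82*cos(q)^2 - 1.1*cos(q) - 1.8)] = (6.7614*cos(q)^2 + 9.932*cos(q) + 1.756)*sin(q)/(14.5924*cos(q)^4 - 8.404*cos(q)^3 - 12.542*cos(q)^2 + 3.96*cos(q) + 3.24)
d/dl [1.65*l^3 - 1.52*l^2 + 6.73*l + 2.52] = 4.95*l^2 - 3.04*l + 6.73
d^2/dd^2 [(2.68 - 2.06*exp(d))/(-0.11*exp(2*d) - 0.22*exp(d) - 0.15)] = (0.024926*exp(4*d) - 0.179564*exp(3*d) - 0.398508*exp(2*d) - 0.020812*exp(d) + 0.13479)*exp(d)/(0.001331*exp(6*d) + 0.007986*exp(5*d) + 0.021417*exp(4*d) + 0.032428*exp(3*d) + 0.029205*exp(2*d) + 0.01485*exp(d) + 0.003375)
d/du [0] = 0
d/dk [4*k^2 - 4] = 8*k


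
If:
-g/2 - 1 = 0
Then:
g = -2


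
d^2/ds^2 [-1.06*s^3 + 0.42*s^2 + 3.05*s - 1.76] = 0.84 - 6.36*s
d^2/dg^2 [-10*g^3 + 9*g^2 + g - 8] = 18 - 60*g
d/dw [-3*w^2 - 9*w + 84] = -6*w - 9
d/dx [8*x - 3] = 8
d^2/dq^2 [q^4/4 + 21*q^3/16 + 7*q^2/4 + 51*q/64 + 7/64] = 3*q^2 + 63*q/8 + 7/2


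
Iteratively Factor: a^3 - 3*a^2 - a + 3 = (a - 3)*(a^2 - 1) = (a - 3)*(a + 1)*(a - 1)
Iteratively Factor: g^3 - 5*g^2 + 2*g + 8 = (g + 1)*(g^2 - 6*g + 8) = (g - 4)*(g + 1)*(g - 2)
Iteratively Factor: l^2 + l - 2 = (l - 1)*(l + 2)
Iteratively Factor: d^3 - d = (d - 1)*(d^2 + d) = (d - 1)*(d + 1)*(d)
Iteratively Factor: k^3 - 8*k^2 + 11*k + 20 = (k + 1)*(k^2 - 9*k + 20) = (k - 4)*(k + 1)*(k - 5)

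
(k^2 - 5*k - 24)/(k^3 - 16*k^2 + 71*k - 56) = (k + 3)/(k^2 - 8*k + 7)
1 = 1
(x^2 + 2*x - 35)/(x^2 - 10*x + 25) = (x + 7)/(x - 5)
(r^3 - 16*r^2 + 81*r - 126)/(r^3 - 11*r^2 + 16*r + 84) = (r - 3)/(r + 2)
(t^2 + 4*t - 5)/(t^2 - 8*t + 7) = (t + 5)/(t - 7)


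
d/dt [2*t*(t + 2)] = 4*t + 4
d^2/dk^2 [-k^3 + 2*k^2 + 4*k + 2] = 4 - 6*k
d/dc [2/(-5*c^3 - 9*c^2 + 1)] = 6*c*(5*c + 6)/(5*c^3 + 9*c^2 - 1)^2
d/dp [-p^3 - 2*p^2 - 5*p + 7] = -3*p^2 - 4*p - 5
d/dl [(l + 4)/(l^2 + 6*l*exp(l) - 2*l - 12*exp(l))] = (l^2 + 6*l*exp(l) - 2*l - 2*(l + 4)*(3*l*exp(l) + l - 3*exp(l) - 1) - 12*exp(l))/(l^2 + 6*l*exp(l) - 2*l - 12*exp(l))^2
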